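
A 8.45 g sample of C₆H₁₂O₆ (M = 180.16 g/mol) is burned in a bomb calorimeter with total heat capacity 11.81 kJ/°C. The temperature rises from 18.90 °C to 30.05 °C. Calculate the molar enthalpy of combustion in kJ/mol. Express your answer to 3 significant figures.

ΔH = -2810 kJ/mol

ΔT = 30.05 − 18.90 = 11.15 °C
q_cal = C_cal × ΔT = 11.81 × 11.15 = 131.6815 kJ
n = 8.45 / 180.16 = 0.04690 mol
q_rxn = −q_cal = -131.6815 kJ
ΔH = -131.6815 / 0.04690 = -2808 kJ/mol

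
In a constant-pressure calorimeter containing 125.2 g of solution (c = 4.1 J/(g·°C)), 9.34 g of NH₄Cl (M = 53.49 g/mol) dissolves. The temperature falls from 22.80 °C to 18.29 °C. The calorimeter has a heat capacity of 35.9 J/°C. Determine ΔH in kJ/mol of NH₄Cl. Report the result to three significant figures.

ΔH = 14.2 kJ/mol

|ΔT| = |18.29 − 22.80| = 4.51 °C
|q_surr| = (125.2 × 4.1 + 35.9) × 4.51 = 549.22 × 4.51 = 2477 J
n(NH₄Cl) = 9.34 / 53.49 = 0.1746 mol
Temperature fell, so q_rxn = +|q_surr| = 2.477 kJ
ΔH = q_rxn / n = 14.19 kJ/mol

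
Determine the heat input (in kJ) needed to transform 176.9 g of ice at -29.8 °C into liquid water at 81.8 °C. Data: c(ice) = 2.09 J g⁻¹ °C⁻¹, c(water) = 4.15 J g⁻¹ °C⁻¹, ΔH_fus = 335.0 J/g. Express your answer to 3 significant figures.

q1 (heat ice -29.8→0.0 °C): 176.9 × 2.09 × 29.8 = 11018 J
q2 (melt at 0 °C): 176.9 × 335.0 = 59262 J
q3 (heat water 0.0→81.8 °C): 176.9 × 4.15 × 81.8 = 60052 J
Total: 11018 + 59262 + 60052 = 130332 J = 130 kJ

q = 130 kJ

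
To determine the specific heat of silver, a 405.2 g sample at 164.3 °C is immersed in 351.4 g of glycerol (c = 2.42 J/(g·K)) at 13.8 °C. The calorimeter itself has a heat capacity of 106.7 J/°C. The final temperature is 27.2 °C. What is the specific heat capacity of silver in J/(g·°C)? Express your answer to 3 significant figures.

q_gained = (351.4 × 2.42 + 106.7) × (27.2 − 13.8) = 12820 J
q_lost = 405.2 × c × (164.3 − 27.2) = 55552.92 c
Set equal: c = 12820 / 55552.92 = 0.231 J/(g·°C)

c = 0.231 J/(g·°C)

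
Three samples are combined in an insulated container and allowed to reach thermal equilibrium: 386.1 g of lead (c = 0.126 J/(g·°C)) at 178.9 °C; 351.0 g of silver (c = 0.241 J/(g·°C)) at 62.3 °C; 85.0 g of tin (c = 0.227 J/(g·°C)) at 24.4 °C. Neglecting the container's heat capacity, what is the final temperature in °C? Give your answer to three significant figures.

Σ mᵢcᵢ(T − Tᵢ) = 0  ⇒  T = Σ mᵢcᵢTᵢ / Σ mᵢcᵢ
Σ mᵢcᵢ = 386.1×0.126 + 351.0×0.241 + 85.0×0.227 = 152.5346
Σ mᵢcᵢTᵢ = 48.6486×178.9 + 84.591×62.3 + 19.295×24.4 = 14444
T = 14444 / 152.5346 = 94.69 °C

T_f = 94.7 °C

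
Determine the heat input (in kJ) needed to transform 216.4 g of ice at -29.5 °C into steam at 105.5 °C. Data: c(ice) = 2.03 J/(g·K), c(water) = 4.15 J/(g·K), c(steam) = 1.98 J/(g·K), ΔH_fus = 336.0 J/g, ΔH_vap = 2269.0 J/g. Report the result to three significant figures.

q1 (heat ice -29.5→0.0 °C): 216.4 × 2.03 × 29.5 = 12959 J
q2 (melt at 0 °C): 216.4 × 336.0 = 72710 J
q3 (heat water 0.0→100.0 °C): 216.4 × 4.15 × 100.0 = 89806 J
q4 (vaporize at 100 °C): 216.4 × 2269.0 = 491012 J
q5 (heat steam 100.0→105.5 °C): 216.4 × 1.98 × 5.5 = 2357 J
Total: 12959 + 72710 + 89806 + 491012 + 2357 = 668844 J = 669 kJ

q = 669 kJ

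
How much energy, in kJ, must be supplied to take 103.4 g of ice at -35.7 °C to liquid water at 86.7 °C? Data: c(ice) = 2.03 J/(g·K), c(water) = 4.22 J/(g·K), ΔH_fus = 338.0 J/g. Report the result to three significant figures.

q1 (heat ice -35.7→0.0 °C): 103.4 × 2.03 × 35.7 = 7494 J
q2 (melt at 0 °C): 103.4 × 338.0 = 34949 J
q3 (heat water 0.0→86.7 °C): 103.4 × 4.22 × 86.7 = 37831 J
Total: 7494 + 34949 + 37831 = 80274 J = 80.3 kJ

q = 80.3 kJ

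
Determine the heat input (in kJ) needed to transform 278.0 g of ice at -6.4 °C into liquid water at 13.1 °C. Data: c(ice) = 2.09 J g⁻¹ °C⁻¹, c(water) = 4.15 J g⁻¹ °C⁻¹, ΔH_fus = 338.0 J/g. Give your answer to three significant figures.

q = 113 kJ

q1 (heat ice -6.4→0.0 °C): 278.0 × 2.09 × 6.4 = 3719 J
q2 (melt at 0 °C): 278.0 × 338.0 = 93964 J
q3 (heat water 0.0→13.1 °C): 278.0 × 4.15 × 13.1 = 15113 J
Total: 3719 + 93964 + 15113 = 112796 J = 113 kJ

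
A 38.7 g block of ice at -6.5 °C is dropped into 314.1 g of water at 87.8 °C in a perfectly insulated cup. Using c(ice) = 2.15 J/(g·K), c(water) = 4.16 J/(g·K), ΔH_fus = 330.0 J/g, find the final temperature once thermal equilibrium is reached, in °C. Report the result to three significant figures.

Heat to bring ice to 0 °C and melt it: q₁ = 38.7×2.15×6.5 + 38.7×330.0 = 13312 J
Heat the water can supply cooling to 0 °C: 314.1×4.16×87.8 = 114724 J > q₁, so all ice melts.
Energy balance: 314.1×4.16×(87.8 − T) = 13312 + 38.7×4.16×(T − 0)
1306.656(87.8 − T) = 13312 + 160.992 T
114724 − 13312 = 1467.648 T
T = 101412 / 1467.648 = 69.10 °C

T_f = 69.1 °C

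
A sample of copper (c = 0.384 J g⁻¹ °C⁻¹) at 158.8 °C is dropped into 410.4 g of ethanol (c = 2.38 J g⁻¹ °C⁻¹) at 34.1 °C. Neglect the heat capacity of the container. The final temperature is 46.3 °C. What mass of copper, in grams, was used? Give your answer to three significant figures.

q_gained = (410.4 × 2.38) × (46.3 − 34.1) = 11920 J
q_lost = m × 0.384 × (158.8 − 46.3) = 43.2 m
m = 11920 / 43.2 = 276 g

m = 276 g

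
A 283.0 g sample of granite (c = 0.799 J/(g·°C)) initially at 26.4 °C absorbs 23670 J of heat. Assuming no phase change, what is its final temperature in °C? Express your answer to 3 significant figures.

ΔT = q / (m c) = 23670 / (283.0 × 0.799) = 104.7 °C
T_f = 26.4 + 104.7 = 131.1 °C

T_f = 131 °C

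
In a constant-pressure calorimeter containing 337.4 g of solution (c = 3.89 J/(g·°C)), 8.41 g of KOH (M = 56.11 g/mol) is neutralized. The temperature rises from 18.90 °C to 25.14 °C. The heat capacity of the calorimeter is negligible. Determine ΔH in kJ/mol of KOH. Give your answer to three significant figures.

|ΔT| = |25.14 − 18.90| = 6.24 °C
|q_surr| = (337.4 × 3.89) × 6.24 = 1312.486 × 6.24 = 8190 J
n(KOH) = 8.41 / 56.11 = 0.1499 mol
Temperature rose, so q_rxn = −|q_surr| = -8.190 kJ
ΔH = q_rxn / n = -54.64 kJ/mol

ΔH = -54.6 kJ/mol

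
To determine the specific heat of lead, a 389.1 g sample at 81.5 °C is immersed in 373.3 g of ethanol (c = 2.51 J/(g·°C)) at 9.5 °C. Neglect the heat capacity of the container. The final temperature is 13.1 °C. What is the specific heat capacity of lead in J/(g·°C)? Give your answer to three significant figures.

c = 0.127 J/(g·°C)

q_gained = (373.3 × 2.51) × (13.1 − 9.5) = 3373 J
q_lost = 389.1 × c × (81.5 − 13.1) = 26614.44 c
Set equal: c = 3373 / 26614.44 = 0.127 J/(g·°C)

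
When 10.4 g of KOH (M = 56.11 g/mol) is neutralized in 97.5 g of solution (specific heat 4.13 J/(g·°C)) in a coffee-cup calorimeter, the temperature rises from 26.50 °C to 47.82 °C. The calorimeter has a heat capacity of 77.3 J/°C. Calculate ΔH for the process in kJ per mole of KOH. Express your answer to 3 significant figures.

ΔH = -55.2 kJ/mol

|ΔT| = |47.82 − 26.50| = 21.32 °C
|q_surr| = (97.5 × 4.13 + 77.3) × 21.32 = 479.975 × 21.32 = 10230 J
n(KOH) = 10.4 / 56.11 = 0.1854 mol
Temperature rose, so q_rxn = −|q_surr| = -10.23 kJ
ΔH = q_rxn / n = -55.18 kJ/mol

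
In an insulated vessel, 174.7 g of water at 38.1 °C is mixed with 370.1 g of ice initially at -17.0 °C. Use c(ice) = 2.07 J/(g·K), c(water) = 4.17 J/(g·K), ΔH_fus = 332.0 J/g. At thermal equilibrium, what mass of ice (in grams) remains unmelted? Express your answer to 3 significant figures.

m_ice remaining = 326 g

Heat to warm all ice to 0 °C: 370.1×2.07×17.0 = 13024 J
Heat released by water cooling to 0 °C: 174.7×4.17×38.1 = 27756 J
27756 J < 13024 + 370.1×332.0 = 135897.2 J, so not all ice melts; final T = 0 °C.
Heat left for melting: 27756 − 13024 = 14732 J
Mass melted = 14732 / 332.0 = 44.37 g
Ice remaining = 370.1 − 44.37 = 325.73 g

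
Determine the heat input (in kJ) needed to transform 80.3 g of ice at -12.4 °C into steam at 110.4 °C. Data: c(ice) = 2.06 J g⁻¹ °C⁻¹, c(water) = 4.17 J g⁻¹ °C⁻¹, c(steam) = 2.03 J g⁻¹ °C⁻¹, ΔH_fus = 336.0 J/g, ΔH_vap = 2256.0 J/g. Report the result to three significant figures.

q = 245 kJ

q1 (heat ice -12.4→0.0 °C): 80.3 × 2.06 × 12.4 = 2051 J
q2 (melt at 0 °C): 80.3 × 336.0 = 26981 J
q3 (heat water 0.0→100.0 °C): 80.3 × 4.17 × 100.0 = 33485 J
q4 (vaporize at 100 °C): 80.3 × 2256.0 = 181157 J
q5 (heat steam 100.0→110.4 °C): 80.3 × 2.03 × 10.4 = 1695 J
Total: 2051 + 26981 + 33485 + 181157 + 1695 = 245369 J = 245 kJ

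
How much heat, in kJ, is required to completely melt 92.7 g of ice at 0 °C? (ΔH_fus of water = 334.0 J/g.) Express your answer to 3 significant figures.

q = m × ΔH_fus = 92.7 × 334.0 = 30960 J = 31.0 kJ

q = 31.0 kJ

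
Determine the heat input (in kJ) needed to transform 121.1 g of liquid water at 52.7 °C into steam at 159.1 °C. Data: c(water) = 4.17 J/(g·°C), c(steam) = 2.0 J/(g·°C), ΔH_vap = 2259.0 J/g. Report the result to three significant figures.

q = 312 kJ

q1 (heat water 52.7→100.0 °C): 121.1 × 4.17 × 47.3 = 23886 J
q2 (vaporize at 100 °C): 121.1 × 2259.0 = 273565 J
q3 (heat steam 100.0→159.1 °C): 121.1 × 2.0 × 59.1 = 14314 J
Total: 23886 + 273565 + 14314 = 311765 J = 312 kJ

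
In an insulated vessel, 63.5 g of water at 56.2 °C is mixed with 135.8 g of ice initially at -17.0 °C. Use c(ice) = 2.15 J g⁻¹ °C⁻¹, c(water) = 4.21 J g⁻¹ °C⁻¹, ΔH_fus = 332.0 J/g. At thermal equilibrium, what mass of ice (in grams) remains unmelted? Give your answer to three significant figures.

m_ice remaining = 105 g

Heat to warm all ice to 0 °C: 135.8×2.15×17.0 = 4963.49 J
Heat released by water cooling to 0 °C: 63.5×4.21×56.2 = 15024.2 J
15024.2 J < 4963.49 + 135.8×332.0 = 50049.09 J, so not all ice melts; final T = 0 °C.
Heat left for melting: 15024.2 − 4963.49 = 10060.71 J
Mass melted = 10060.71 / 332.0 = 30.303 g
Ice remaining = 135.8 − 30.303 = 105.497 g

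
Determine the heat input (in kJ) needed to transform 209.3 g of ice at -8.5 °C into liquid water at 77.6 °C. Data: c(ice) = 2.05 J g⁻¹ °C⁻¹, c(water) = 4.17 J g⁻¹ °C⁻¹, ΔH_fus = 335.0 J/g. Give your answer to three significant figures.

q = 141 kJ

q1 (heat ice -8.5→0.0 °C): 209.3 × 2.05 × 8.5 = 3647 J
q2 (melt at 0 °C): 209.3 × 335.0 = 70116 J
q3 (heat water 0.0→77.6 °C): 209.3 × 4.17 × 77.6 = 67728 J
Total: 3647 + 70116 + 67728 = 141491 J = 141 kJ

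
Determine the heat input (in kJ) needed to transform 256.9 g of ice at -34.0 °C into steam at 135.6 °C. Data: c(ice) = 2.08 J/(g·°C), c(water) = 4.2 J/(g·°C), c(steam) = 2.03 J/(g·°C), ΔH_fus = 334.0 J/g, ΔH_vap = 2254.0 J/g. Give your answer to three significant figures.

q1 (heat ice -34.0→0.0 °C): 256.9 × 2.08 × 34.0 = 18168 J
q2 (melt at 0 °C): 256.9 × 334.0 = 85805 J
q3 (heat water 0.0→100.0 °C): 256.9 × 4.2 × 100.0 = 107898 J
q4 (vaporize at 100 °C): 256.9 × 2254.0 = 579053 J
q5 (heat steam 100.0→135.6 °C): 256.9 × 2.03 × 35.6 = 18566 J
Total: 18168 + 85805 + 107898 + 579053 + 18566 = 809490 J = 809 kJ

q = 809 kJ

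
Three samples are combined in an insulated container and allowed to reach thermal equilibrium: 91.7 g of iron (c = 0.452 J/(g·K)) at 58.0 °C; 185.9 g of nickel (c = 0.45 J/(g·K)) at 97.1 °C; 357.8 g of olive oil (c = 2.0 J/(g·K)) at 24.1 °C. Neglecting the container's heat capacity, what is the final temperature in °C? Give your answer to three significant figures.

Σ mᵢcᵢ(T − Tᵢ) = 0  ⇒  T = Σ mᵢcᵢTᵢ / Σ mᵢcᵢ
Σ mᵢcᵢ = 91.7×0.452 + 185.9×0.45 + 357.8×2.0 = 840.7034
Σ mᵢcᵢTᵢ = 41.4484×58.0 + 83.655×97.1 + 715.6×24.1 = 27773
T = 27773 / 840.7034 = 33.04 °C

T_f = 33.0 °C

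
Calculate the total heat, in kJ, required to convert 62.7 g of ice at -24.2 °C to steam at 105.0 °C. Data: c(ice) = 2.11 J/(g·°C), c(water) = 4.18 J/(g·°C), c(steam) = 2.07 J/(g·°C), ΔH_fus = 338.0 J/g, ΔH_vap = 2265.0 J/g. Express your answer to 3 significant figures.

q = 193 kJ

q1 (heat ice -24.2→0.0 °C): 62.7 × 2.11 × 24.2 = 3202 J
q2 (melt at 0 °C): 62.7 × 338.0 = 21193 J
q3 (heat water 0.0→100.0 °C): 62.7 × 4.18 × 100.0 = 26209 J
q4 (vaporize at 100 °C): 62.7 × 2265.0 = 142016 J
q5 (heat steam 100.0→105.0 °C): 62.7 × 2.07 × 5.0 = 649 J
Total: 3202 + 21193 + 26209 + 142016 + 649 = 193269 J = 193 kJ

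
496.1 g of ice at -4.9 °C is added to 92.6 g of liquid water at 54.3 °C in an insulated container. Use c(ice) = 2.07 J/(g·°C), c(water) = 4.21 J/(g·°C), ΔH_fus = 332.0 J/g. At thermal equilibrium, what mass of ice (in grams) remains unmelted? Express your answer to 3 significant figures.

Heat to warm all ice to 0 °C: 496.1×2.07×4.9 = 5031.9 J
Heat released by water cooling to 0 °C: 92.6×4.21×54.3 = 21169 J
21169 J < 5031.9 + 496.1×332.0 = 169737.1 J, so not all ice melts; final T = 0 °C.
Heat left for melting: 21169 − 5031.9 = 16137.1 J
Mass melted = 16137.1 / 332.0 = 48.61 g
Ice remaining = 496.1 − 48.61 = 447.49 g

m_ice remaining = 447 g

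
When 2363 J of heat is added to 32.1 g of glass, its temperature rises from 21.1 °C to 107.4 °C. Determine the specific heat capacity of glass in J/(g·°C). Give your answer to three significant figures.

c = 0.853 J/(g·°C)

c = q / (m ΔT) = 2363 / (32.1 × 86.3)
c = 2363 / 2770.23 = 0.853 J/(g·°C)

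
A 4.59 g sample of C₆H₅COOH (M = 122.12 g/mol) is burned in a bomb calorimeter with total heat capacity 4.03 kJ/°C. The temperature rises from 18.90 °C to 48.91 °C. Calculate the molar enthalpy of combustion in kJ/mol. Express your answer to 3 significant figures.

ΔH = -3220 kJ/mol

ΔT = 48.91 − 18.90 = 30.01 °C
q_cal = C_cal × ΔT = 4.03 × 30.01 = 120.9403 kJ
n = 4.59 / 122.12 = 0.03759 mol
q_rxn = −q_cal = -120.9403 kJ
ΔH = -120.9403 / 0.03759 = -3217 kJ/mol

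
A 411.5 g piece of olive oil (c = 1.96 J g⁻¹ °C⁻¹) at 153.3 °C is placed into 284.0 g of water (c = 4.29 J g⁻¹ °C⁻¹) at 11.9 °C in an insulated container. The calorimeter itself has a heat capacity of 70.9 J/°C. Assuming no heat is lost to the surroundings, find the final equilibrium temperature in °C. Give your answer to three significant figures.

Heat lost by olive oil = heat gained by water + calorimeter.
(411.5)(1.96)(153.3 − T) = [(284.0)(4.29) + 70.9](T − 11.9)
806.54 (153.3 − T) = 1289.26 (T − 11.9)
123640 − 806.54 T = 1289.26 T − 15342
138982 = 2095.80 T
T = 66.31 °C

T_f = 66.3 °C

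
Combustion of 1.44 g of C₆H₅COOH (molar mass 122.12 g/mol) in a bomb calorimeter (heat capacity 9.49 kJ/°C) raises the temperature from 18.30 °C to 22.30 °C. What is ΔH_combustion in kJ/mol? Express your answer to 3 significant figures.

ΔT = 22.30 − 18.30 = 4.00 °C
q_cal = C_cal × ΔT = 9.49 × 4.00 = 37.96 kJ
n = 1.44 / 122.12 = 0.01179 mol
q_rxn = −q_cal = -37.96 kJ
ΔH = -37.96 / 0.01179 = -3220 kJ/mol

ΔH = -3220 kJ/mol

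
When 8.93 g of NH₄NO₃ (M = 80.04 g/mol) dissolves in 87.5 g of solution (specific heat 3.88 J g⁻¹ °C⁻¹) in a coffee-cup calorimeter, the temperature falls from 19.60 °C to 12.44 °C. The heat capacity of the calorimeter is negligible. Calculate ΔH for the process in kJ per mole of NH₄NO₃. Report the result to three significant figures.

|ΔT| = |12.44 − 19.60| = 7.16 °C
|q_surr| = (87.5 × 3.88) × 7.16 = 339.5 × 7.16 = 2431 J
n(NH₄NO₃) = 8.93 / 80.04 = 0.1116 mol
Temperature fell, so q_rxn = +|q_surr| = 2.431 kJ
ΔH = q_rxn / n = 21.78 kJ/mol

ΔH = 21.8 kJ/mol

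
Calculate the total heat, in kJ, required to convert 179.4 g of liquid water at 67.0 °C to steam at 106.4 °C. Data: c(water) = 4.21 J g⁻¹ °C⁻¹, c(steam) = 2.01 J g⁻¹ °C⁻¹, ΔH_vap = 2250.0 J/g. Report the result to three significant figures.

q1 (heat water 67.0→100.0 °C): 179.4 × 4.21 × 33.0 = 24924 J
q2 (vaporize at 100 °C): 179.4 × 2250.0 = 403650 J
q3 (heat steam 100.0→106.4 °C): 179.4 × 2.01 × 6.4 = 2308 J
Total: 24924 + 403650 + 2308 = 430882 J = 431 kJ

q = 431 kJ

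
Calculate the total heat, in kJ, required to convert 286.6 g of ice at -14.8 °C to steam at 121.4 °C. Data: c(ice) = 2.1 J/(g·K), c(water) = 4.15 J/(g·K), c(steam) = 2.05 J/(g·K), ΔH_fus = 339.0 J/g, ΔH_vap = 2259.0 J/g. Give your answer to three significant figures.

q1 (heat ice -14.8→0.0 °C): 286.6 × 2.1 × 14.8 = 8908 J
q2 (melt at 0 °C): 286.6 × 339.0 = 97157 J
q3 (heat water 0.0→100.0 °C): 286.6 × 4.15 × 100.0 = 118939 J
q4 (vaporize at 100 °C): 286.6 × 2259.0 = 647429 J
q5 (heat steam 100.0→121.4 °C): 286.6 × 2.05 × 21.4 = 12573 J
Total: 8908 + 97157 + 118939 + 647429 + 12573 = 885006 J = 885 kJ

q = 885 kJ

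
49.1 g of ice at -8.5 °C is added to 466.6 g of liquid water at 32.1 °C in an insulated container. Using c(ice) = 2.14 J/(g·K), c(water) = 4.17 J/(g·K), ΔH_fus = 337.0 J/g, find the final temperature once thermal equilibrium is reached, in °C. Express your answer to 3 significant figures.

Heat to bring ice to 0 °C and melt it: q₁ = 49.1×2.14×8.5 + 49.1×337.0 = 17440 J
Heat the water can supply cooling to 0 °C: 466.6×4.17×32.1 = 62457.7 J > q₁, so all ice melts.
Energy balance: 466.6×4.17×(32.1 − T) = 17440 + 49.1×4.17×(T − 0)
1945.722(32.1 − T) = 17440 + 204.747 T
62457.7 − 17440 = 2150.469 T
T = 45017.7 / 2150.469 = 20.93 °C

T_f = 20.9 °C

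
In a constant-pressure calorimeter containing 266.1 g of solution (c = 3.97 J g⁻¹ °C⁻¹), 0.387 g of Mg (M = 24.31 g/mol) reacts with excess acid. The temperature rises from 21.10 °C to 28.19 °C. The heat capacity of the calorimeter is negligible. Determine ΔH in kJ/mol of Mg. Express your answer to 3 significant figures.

|ΔT| = |28.19 − 21.10| = 7.09 °C
|q_surr| = (266.1 × 3.97) × 7.09 = 1056.417 × 7.09 = 7490 J
n(Mg) = 0.387 / 24.31 = 0.01592 mol
Temperature rose, so q_rxn = −|q_surr| = -7.490 kJ
ΔH = q_rxn / n = -470.48 kJ/mol

ΔH = -470 kJ/mol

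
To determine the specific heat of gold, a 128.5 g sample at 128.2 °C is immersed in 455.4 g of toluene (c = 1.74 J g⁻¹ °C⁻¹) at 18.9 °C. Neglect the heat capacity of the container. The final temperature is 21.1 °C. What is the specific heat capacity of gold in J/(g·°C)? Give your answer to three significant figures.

c = 0.127 J/(g·°C)

q_gained = (455.4 × 1.74) × (21.1 − 18.9) = 1743 J
q_lost = 128.5 × c × (128.2 − 21.1) = 13762.35 c
Set equal: c = 1743 / 13762.35 = 0.127 J/(g·°C)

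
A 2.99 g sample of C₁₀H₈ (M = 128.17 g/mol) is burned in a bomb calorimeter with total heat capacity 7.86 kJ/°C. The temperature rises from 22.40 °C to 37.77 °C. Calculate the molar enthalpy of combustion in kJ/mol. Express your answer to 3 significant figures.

ΔT = 37.77 − 22.40 = 15.37 °C
q_cal = C_cal × ΔT = 7.86 × 15.37 = 120.8082 kJ
n = 2.99 / 128.17 = 0.02333 mol
q_rxn = −q_cal = -120.8082 kJ
ΔH = -120.8082 / 0.02333 = -5178 kJ/mol

ΔH = -5180 kJ/mol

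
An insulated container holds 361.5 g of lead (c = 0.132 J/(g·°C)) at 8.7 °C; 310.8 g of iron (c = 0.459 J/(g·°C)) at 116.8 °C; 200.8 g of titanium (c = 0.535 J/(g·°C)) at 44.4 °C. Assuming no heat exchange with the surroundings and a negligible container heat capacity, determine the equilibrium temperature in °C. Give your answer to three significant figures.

T_f = 73.4 °C

Σ mᵢcᵢ(T − Tᵢ) = 0  ⇒  T = Σ mᵢcᵢTᵢ / Σ mᵢcᵢ
Σ mᵢcᵢ = 361.5×0.132 + 310.8×0.459 + 200.8×0.535 = 297.8032
Σ mᵢcᵢTᵢ = 47.718×8.7 + 142.6572×116.8 + 107.428×44.4 = 21847
T = 21847 / 297.8032 = 73.36 °C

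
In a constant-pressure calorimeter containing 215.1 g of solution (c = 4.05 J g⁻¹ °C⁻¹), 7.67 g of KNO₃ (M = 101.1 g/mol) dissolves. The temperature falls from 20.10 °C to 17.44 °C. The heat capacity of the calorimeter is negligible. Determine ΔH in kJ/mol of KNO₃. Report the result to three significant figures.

|ΔT| = |17.44 − 20.10| = 2.66 °C
|q_surr| = (215.1 × 4.05) × 2.66 = 871.155 × 2.66 = 2317 J
n(KNO₃) = 7.67 / 101.1 = 0.07587 mol
Temperature fell, so q_rxn = +|q_surr| = 2.317 kJ
ΔH = q_rxn / n = 30.54 kJ/mol

ΔH = 30.5 kJ/mol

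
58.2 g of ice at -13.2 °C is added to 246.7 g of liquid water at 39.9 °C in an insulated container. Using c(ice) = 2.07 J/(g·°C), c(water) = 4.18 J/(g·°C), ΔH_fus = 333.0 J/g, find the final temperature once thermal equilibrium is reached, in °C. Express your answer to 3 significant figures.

Heat to bring ice to 0 °C and melt it: q₁ = 58.2×2.07×13.2 + 58.2×333.0 = 20971 J
Heat the water can supply cooling to 0 °C: 246.7×4.18×39.9 = 41145.1 J > q₁, so all ice melts.
Energy balance: 246.7×4.18×(39.9 − T) = 20971 + 58.2×4.18×(T − 0)
1031.206(39.9 − T) = 20971 + 243.276 T
41145.1 − 20971 = 1274.482 T
T = 20174.1 / 1274.482 = 15.83 °C

T_f = 15.8 °C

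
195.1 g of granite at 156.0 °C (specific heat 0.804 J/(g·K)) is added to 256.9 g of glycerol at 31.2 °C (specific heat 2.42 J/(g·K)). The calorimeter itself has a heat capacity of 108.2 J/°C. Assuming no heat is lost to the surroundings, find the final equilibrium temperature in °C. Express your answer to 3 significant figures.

Heat lost by granite = heat gained by glycerol + calorimeter.
(195.1)(0.804)(156.0 − T) = [(256.9)(2.42) + 108.2](T − 31.2)
156.8604 (156.0 − T) = 729.898 (T − 31.2)
24470 − 156.8604 T = 729.898 T − 22773
47243 = 886.7584 T
T = 53.28 °C

T_f = 53.3 °C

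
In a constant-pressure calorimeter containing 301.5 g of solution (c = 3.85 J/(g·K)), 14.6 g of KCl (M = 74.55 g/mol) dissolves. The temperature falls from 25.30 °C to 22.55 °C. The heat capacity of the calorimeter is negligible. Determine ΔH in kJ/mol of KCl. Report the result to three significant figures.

ΔH = 16.3 kJ/mol

|ΔT| = |22.55 − 25.30| = 2.75 °C
|q_surr| = (301.5 × 3.85) × 2.75 = 1160.775 × 2.75 = 3192 J
n(KCl) = 14.6 / 74.55 = 0.1958 mol
Temperature fell, so q_rxn = +|q_surr| = 3.192 kJ
ΔH = q_rxn / n = 16.30 kJ/mol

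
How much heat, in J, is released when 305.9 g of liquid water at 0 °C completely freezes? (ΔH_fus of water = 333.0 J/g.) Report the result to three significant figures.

q = m × ΔH_fus = 305.9 × 333.0 = 101900 J

q = 102000 J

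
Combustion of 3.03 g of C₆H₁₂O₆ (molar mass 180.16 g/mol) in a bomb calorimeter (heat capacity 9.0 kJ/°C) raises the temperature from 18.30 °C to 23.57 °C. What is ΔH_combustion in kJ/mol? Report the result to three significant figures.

ΔT = 23.57 − 18.30 = 5.27 °C
q_cal = C_cal × ΔT = 9.0 × 5.27 = 47.43 kJ
n = 3.03 / 180.16 = 0.01682 mol
q_rxn = −q_cal = -47.43 kJ
ΔH = -47.43 / 0.01682 = -2820 kJ/mol

ΔH = -2820 kJ/mol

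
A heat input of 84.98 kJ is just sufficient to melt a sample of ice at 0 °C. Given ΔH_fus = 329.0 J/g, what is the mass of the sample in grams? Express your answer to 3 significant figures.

m = q / ΔH_fus = 84980 J / 329.0 J/g = 258 g

m = 258 g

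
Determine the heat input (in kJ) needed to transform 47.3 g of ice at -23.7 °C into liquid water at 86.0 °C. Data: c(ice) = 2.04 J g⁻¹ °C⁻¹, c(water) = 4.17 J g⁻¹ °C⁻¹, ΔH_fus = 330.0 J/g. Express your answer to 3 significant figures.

q = 34.9 kJ

q1 (heat ice -23.7→0.0 °C): 47.3 × 2.04 × 23.7 = 2287 J
q2 (melt at 0 °C): 47.3 × 330.0 = 15609 J
q3 (heat water 0.0→86.0 °C): 47.3 × 4.17 × 86.0 = 16963 J
Total: 2287 + 15609 + 16963 = 34859 J = 34.9 kJ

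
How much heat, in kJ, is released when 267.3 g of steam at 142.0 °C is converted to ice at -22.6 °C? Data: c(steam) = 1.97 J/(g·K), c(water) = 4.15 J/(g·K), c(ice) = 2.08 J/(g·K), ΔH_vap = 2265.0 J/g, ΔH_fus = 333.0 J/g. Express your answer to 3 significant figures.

q = 840 kJ

q1 (cool steam 142.0→100 °C): 267.3 × 1.97 × 42.0 = 22116 J
q2 (condense at 100 °C): 267.3 × 2265.0 = 605435 J
q3 (cool water 100→0 °C): 267.3 × 4.15 × 100.0 = 110930 J
q4 (freeze at 0 °C): 267.3 × 333.0 = 89011 J
q5 (cool ice 0→-22.6 °C): 267.3 × 2.08 × 22.6 = 12565 J
Total: 22116 + 605435 + 110930 + 89011 + 12565 = 840057 J = 840 kJ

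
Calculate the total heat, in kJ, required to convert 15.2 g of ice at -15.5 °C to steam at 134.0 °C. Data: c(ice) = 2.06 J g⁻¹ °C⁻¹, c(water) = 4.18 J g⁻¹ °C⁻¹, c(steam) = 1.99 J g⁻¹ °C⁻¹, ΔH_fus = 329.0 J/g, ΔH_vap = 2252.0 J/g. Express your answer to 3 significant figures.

q1 (heat ice -15.5→0.0 °C): 15.2 × 2.06 × 15.5 = 485 J
q2 (melt at 0 °C): 15.2 × 329.0 = 5001 J
q3 (heat water 0.0→100.0 °C): 15.2 × 4.18 × 100.0 = 6354 J
q4 (vaporize at 100 °C): 15.2 × 2252.0 = 34230 J
q5 (heat steam 100.0→134.0 °C): 15.2 × 1.99 × 34.0 = 1028 J
Total: 485 + 5001 + 6354 + 34230 + 1028 = 47098 J = 47.1 kJ

q = 47.1 kJ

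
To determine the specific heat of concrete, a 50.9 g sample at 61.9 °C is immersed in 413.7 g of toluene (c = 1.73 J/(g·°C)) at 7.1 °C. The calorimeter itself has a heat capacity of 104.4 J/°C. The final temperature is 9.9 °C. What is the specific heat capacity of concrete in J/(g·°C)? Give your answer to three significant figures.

q_gained = (413.7 × 1.73 + 104.4) × (9.9 − 7.1) = 2296.3 J
q_lost = 50.9 × c × (61.9 − 9.9) = 2646.8 c
Set equal: c = 2296.3 / 2646.8 = 0.868 J/(g·°C)

c = 0.868 J/(g·°C)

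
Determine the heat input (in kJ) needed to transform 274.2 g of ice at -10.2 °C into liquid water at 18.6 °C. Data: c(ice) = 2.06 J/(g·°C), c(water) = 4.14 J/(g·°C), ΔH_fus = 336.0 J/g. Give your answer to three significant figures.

q1 (heat ice -10.2→0.0 °C): 274.2 × 2.06 × 10.2 = 5761 J
q2 (melt at 0 °C): 274.2 × 336.0 = 92131 J
q3 (heat water 0.0→18.6 °C): 274.2 × 4.14 × 18.6 = 21114 J
Total: 5761 + 92131 + 21114 = 119006 J = 119 kJ

q = 119 kJ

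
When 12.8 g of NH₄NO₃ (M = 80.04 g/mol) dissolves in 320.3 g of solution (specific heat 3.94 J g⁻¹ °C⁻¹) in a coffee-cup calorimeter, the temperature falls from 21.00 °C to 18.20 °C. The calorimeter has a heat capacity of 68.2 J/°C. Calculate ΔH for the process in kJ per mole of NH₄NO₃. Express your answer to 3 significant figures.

|ΔT| = |18.20 − 21.00| = 2.80 °C
|q_surr| = (320.3 × 3.94 + 68.2) × 2.80 = 1330.182 × 2.80 = 3725 J
n(NH₄NO₃) = 12.8 / 80.04 = 0.1599 mol
Temperature fell, so q_rxn = +|q_surr| = 3.725 kJ
ΔH = q_rxn / n = 23.30 kJ/mol

ΔH = 23.3 kJ/mol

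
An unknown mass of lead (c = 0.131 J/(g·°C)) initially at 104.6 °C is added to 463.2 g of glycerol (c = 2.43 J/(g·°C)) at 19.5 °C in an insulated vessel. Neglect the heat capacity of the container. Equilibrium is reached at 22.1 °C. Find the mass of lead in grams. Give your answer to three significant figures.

q_gained = (463.2 × 2.43) × (22.1 − 19.5) = 2926 J
q_lost = m × 0.131 × (104.6 − 22.1) = 10.8075 m
m = 2926 / 10.8075 = 271 g

m = 271 g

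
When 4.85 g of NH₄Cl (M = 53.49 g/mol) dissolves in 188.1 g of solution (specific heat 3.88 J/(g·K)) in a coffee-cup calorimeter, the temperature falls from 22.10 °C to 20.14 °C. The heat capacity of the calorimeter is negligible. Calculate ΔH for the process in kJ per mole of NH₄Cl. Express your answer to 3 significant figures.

ΔH = 15.8 kJ/mol

|ΔT| = |20.14 − 22.10| = 1.96 °C
|q_surr| = (188.1 × 3.88) × 1.96 = 729.828 × 1.96 = 1430 J
n(NH₄Cl) = 4.85 / 53.49 = 0.09067 mol
Temperature fell, so q_rxn = +|q_surr| = 1.430 kJ
ΔH = q_rxn / n = 15.77 kJ/mol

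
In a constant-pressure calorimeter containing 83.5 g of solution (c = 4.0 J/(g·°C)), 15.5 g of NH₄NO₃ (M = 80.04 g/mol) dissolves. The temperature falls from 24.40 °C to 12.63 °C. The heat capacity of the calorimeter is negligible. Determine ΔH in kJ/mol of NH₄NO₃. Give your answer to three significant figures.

|ΔT| = |12.63 − 24.40| = 11.77 °C
|q_surr| = (83.5 × 4.0) × 11.77 = 334 × 11.77 = 3931 J
n(NH₄NO₃) = 15.5 / 80.04 = 0.1937 mol
Temperature fell, so q_rxn = +|q_surr| = 3.931 kJ
ΔH = q_rxn / n = 20.29 kJ/mol

ΔH = 20.3 kJ/mol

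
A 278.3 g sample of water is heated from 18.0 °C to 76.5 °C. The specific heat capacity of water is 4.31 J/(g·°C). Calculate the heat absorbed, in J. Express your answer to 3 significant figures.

q = 70200 J

q = m c ΔT = 278.3 × 4.31 × (76.5 − 18.0)
q = 278.3 × 4.31 × 58.5 = 70170 J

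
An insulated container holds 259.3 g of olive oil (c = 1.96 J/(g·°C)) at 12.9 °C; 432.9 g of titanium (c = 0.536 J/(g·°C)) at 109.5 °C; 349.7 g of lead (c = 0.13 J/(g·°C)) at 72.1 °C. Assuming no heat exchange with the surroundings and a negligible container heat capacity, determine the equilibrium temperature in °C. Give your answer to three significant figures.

Σ mᵢcᵢ(T − Tᵢ) = 0  ⇒  T = Σ mᵢcᵢTᵢ / Σ mᵢcᵢ
Σ mᵢcᵢ = 259.3×1.96 + 432.9×0.536 + 349.7×0.13 = 785.7234
Σ mᵢcᵢTᵢ = 508.228×12.9 + 232.0344×109.5 + 45.461×72.1 = 35242
T = 35242 / 785.7234 = 44.85 °C

T_f = 44.9 °C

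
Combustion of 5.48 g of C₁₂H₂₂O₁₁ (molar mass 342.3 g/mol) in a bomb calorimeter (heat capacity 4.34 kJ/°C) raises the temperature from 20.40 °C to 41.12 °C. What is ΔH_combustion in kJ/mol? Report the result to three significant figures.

ΔT = 41.12 − 20.40 = 20.72 °C
q_cal = C_cal × ΔT = 4.34 × 20.72 = 89.9248 kJ
n = 5.48 / 342.3 = 0.01601 mol
q_rxn = −q_cal = -89.9248 kJ
ΔH = -89.9248 / 0.01601 = -5617 kJ/mol

ΔH = -5620 kJ/mol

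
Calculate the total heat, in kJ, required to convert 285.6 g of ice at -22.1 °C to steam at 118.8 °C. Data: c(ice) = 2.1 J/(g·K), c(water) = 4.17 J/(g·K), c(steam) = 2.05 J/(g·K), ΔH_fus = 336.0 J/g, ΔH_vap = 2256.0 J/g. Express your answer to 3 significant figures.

q1 (heat ice -22.1→0.0 °C): 285.6 × 2.1 × 22.1 = 13255 J
q2 (melt at 0 °C): 285.6 × 336.0 = 95962 J
q3 (heat water 0.0→100.0 °C): 285.6 × 4.17 × 100.0 = 119095 J
q4 (vaporize at 100 °C): 285.6 × 2256.0 = 644314 J
q5 (heat steam 100.0→118.8 °C): 285.6 × 2.05 × 18.8 = 11007 J
Total: 13255 + 95962 + 119095 + 644314 + 11007 = 883633 J = 884 kJ

q = 884 kJ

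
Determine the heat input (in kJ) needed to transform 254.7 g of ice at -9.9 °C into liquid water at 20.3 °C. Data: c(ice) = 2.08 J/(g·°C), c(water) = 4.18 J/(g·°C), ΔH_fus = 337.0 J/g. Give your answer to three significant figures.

q = 113 kJ

q1 (heat ice -9.9→0.0 °C): 254.7 × 2.08 × 9.9 = 5245 J
q2 (melt at 0 °C): 254.7 × 337.0 = 85834 J
q3 (heat water 0.0→20.3 °C): 254.7 × 4.18 × 20.3 = 21612 J
Total: 5245 + 85834 + 21612 = 112691 J = 113 kJ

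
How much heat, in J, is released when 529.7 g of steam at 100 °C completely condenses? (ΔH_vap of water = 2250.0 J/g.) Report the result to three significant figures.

q = 1190000 J

q = m × ΔH_vap = 529.7 × 2250.0 = 1192000 J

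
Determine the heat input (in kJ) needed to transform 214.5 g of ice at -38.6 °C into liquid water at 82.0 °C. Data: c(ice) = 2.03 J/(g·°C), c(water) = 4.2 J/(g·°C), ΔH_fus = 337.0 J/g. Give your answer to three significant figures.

q1 (heat ice -38.6→0.0 °C): 214.5 × 2.03 × 38.6 = 16808 J
q2 (melt at 0 °C): 214.5 × 337.0 = 72287 J
q3 (heat water 0.0→82.0 °C): 214.5 × 4.2 × 82.0 = 73874 J
Total: 16808 + 72287 + 73874 = 162969 J = 163 kJ

q = 163 kJ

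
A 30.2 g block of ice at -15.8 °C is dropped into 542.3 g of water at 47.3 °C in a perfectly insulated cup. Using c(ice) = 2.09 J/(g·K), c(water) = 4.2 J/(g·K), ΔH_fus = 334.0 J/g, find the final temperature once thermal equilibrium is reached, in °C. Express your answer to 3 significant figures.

T_f = 40.2 °C

Heat to bring ice to 0 °C and melt it: q₁ = 30.2×2.09×15.8 + 30.2×334.0 = 11084 J
Heat the water can supply cooling to 0 °C: 542.3×4.2×47.3 = 107733 J > q₁, so all ice melts.
Energy balance: 542.3×4.2×(47.3 − T) = 11084 + 30.2×4.2×(T − 0)
2277.66(47.3 − T) = 11084 + 126.84 T
107733 − 11084 = 2404.50 T
T = 96649 / 2404.50 = 40.20 °C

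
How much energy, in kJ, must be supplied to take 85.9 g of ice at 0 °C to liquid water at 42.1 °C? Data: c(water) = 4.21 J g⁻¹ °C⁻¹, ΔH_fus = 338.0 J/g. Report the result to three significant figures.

q = 44.3 kJ

q1 (melt at 0 °C): 85.9 × 338.0 = 29034 J
q2 (heat water 0.0→42.1 °C): 85.9 × 4.21 × 42.1 = 15225 J
Total: 29034 + 15225 = 44259 J = 44.3 kJ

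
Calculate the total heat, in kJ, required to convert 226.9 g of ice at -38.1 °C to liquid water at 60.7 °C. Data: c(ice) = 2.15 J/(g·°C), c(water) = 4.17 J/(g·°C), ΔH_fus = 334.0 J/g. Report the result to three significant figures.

q = 152 kJ

q1 (heat ice -38.1→0.0 °C): 226.9 × 2.15 × 38.1 = 18587 J
q2 (melt at 0 °C): 226.9 × 334.0 = 75785 J
q3 (heat water 0.0→60.7 °C): 226.9 × 4.17 × 60.7 = 57433 J
Total: 18587 + 75785 + 57433 = 151805 J = 152 kJ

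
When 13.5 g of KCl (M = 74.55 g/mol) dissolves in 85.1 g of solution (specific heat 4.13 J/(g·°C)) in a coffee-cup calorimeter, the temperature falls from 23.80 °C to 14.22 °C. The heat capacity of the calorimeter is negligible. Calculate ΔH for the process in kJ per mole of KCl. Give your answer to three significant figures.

|ΔT| = |14.22 − 23.80| = 9.58 °C
|q_surr| = (85.1 × 4.13) × 9.58 = 351.463 × 9.58 = 3367 J
n(KCl) = 13.5 / 74.55 = 0.1811 mol
Temperature fell, so q_rxn = +|q_surr| = 3.367 kJ
ΔH = q_rxn / n = 18.59 kJ/mol

ΔH = 18.6 kJ/mol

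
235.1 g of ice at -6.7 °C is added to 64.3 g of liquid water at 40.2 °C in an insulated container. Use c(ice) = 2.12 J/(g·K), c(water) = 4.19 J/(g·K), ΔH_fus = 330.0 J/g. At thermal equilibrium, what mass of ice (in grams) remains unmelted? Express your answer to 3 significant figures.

m_ice remaining = 212 g

Heat to warm all ice to 0 °C: 235.1×2.12×6.7 = 3339.4 J
Heat released by water cooling to 0 °C: 64.3×4.19×40.2 = 10831 J
10831 J < 3339.4 + 235.1×330.0 = 80922.4 J, so not all ice melts; final T = 0 °C.
Heat left for melting: 10831 − 3339.4 = 7491.6 J
Mass melted = 7491.6 / 330.0 = 22.70 g
Ice remaining = 235.1 − 22.70 = 212.40 g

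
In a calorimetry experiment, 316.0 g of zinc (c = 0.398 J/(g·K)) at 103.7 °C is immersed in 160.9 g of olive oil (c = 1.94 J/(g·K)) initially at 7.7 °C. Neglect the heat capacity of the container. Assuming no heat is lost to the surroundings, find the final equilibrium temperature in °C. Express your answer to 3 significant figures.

Heat lost by zinc = heat gained by olive oil.
(316.0)(0.398)(103.7 − T) = (160.9)(1.94)(T − 7.7)
125.768 (103.7 − T) = 312.146 (T − 7.7)
13042 − 125.768 T = 312.146 T − 2403.5
15445.5 = 437.914 T
T = 35.27 °C

T_f = 35.3 °C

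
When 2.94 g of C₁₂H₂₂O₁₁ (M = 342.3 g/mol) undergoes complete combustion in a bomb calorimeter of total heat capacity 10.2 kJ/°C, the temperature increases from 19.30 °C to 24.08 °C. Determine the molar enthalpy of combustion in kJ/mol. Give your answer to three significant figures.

ΔT = 24.08 − 19.30 = 4.78 °C
q_cal = C_cal × ΔT = 10.2 × 4.78 = 48.756 kJ
n = 2.94 / 342.3 = 0.008589 mol
q_rxn = −q_cal = -48.756 kJ
ΔH = -48.756 / 0.008589 = -5677 kJ/mol

ΔH = -5680 kJ/mol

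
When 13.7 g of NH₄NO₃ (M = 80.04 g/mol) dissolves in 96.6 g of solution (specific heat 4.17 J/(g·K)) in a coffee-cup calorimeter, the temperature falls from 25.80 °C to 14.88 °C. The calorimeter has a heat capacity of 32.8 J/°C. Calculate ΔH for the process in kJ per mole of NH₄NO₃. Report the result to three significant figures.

|ΔT| = |14.88 − 25.80| = 10.92 °C
|q_surr| = (96.6 × 4.17 + 32.8) × 10.92 = 435.622 × 10.92 = 4757 J
n(NH₄NO₃) = 13.7 / 80.04 = 0.1712 mol
Temperature fell, so q_rxn = +|q_surr| = 4.757 kJ
ΔH = q_rxn / n = 27.79 kJ/mol

ΔH = 27.8 kJ/mol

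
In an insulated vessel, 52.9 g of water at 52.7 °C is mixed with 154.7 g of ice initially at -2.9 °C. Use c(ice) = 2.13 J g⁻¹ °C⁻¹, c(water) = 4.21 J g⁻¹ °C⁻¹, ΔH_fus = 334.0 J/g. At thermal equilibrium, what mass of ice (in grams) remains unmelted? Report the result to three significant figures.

Heat to warm all ice to 0 °C: 154.7×2.13×2.9 = 955.58 J
Heat released by water cooling to 0 °C: 52.9×4.21×52.7 = 11737 J
11737 J < 955.58 + 154.7×334.0 = 52625.38 J, so not all ice melts; final T = 0 °C.
Heat left for melting: 11737 − 955.58 = 10781.42 J
Mass melted = 10781.42 / 334.0 = 32.28 g
Ice remaining = 154.7 − 32.28 = 122.42 g

m_ice remaining = 122 g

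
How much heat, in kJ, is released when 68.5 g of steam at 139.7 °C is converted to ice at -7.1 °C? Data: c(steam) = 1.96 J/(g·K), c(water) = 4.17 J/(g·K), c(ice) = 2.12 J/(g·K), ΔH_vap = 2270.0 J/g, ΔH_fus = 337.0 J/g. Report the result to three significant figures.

q = 214 kJ

q1 (cool steam 139.7→100 °C): 68.5 × 1.96 × 39.7 = 5330 J
q2 (condense at 100 °C): 68.5 × 2270.0 = 155495 J
q3 (cool water 100→0 °C): 68.5 × 4.17 × 100.0 = 28565 J
q4 (freeze at 0 °C): 68.5 × 337.0 = 23085 J
q5 (cool ice 0→-7.1 °C): 68.5 × 2.12 × 7.1 = 1031 J
Total: 5330 + 155495 + 28565 + 23085 + 1031 = 213506 J = 214 kJ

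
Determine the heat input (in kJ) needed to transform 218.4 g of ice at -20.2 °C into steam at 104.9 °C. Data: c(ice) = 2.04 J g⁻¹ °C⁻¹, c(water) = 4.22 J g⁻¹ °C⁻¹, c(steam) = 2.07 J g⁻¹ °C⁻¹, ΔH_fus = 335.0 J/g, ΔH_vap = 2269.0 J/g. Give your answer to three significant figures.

q = 672 kJ

q1 (heat ice -20.2→0.0 °C): 218.4 × 2.04 × 20.2 = 9000 J
q2 (melt at 0 °C): 218.4 × 335.0 = 73164 J
q3 (heat water 0.0→100.0 °C): 218.4 × 4.22 × 100.0 = 92165 J
q4 (vaporize at 100 °C): 218.4 × 2269.0 = 495550 J
q5 (heat steam 100.0→104.9 °C): 218.4 × 2.07 × 4.9 = 2215 J
Total: 9000 + 73164 + 92165 + 495550 + 2215 = 672094 J = 672 kJ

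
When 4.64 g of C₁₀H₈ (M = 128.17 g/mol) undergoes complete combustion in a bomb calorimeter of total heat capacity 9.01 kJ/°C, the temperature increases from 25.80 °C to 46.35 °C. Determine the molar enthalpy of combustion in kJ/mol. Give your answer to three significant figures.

ΔH = -5110 kJ/mol

ΔT = 46.35 − 25.80 = 20.55 °C
q_cal = C_cal × ΔT = 9.01 × 20.55 = 185.1555 kJ
n = 4.64 / 128.17 = 0.03620 mol
q_rxn = −q_cal = -185.1555 kJ
ΔH = -185.1555 / 0.03620 = -5114.8 kJ/mol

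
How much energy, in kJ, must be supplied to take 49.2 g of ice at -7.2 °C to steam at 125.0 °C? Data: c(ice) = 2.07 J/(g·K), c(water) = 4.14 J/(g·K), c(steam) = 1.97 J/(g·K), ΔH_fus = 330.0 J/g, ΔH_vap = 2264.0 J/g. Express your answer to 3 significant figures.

q1 (heat ice -7.2→0.0 °C): 49.2 × 2.07 × 7.2 = 733 J
q2 (melt at 0 °C): 49.2 × 330.0 = 16236 J
q3 (heat water 0.0→100.0 °C): 49.2 × 4.14 × 100.0 = 20369 J
q4 (vaporize at 100 °C): 49.2 × 2264.0 = 111389 J
q5 (heat steam 100.0→125.0 °C): 49.2 × 1.97 × 25.0 = 2423 J
Total: 733 + 16236 + 20369 + 111389 + 2423 = 151150 J = 151 kJ

q = 151 kJ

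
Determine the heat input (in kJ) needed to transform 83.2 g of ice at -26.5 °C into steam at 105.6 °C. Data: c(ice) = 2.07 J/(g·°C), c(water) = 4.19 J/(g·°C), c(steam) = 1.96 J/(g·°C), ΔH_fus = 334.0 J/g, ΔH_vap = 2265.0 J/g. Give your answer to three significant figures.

q1 (heat ice -26.5→0.0 °C): 83.2 × 2.07 × 26.5 = 4564 J
q2 (melt at 0 °C): 83.2 × 334.0 = 27789 J
q3 (heat water 0.0→100.0 °C): 83.2 × 4.19 × 100.0 = 34861 J
q4 (vaporize at 100 °C): 83.2 × 2265.0 = 188448 J
q5 (heat steam 100.0→105.6 °C): 83.2 × 1.96 × 5.6 = 913 J
Total: 4564 + 27789 + 34861 + 188448 + 913 = 256575 J = 257 kJ

q = 257 kJ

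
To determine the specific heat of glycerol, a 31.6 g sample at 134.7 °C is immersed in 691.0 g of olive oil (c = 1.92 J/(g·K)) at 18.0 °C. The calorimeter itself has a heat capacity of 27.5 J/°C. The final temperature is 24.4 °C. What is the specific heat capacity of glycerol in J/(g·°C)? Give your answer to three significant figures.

q_gained = (691.0 × 1.92 + 27.5) × (24.4 − 18.0) = 8667 J
q_lost = 31.6 × c × (134.7 − 24.4) = 3485.48 c
Set equal: c = 8667 / 3485.48 = 2.49 J/(g·°C)

c = 2.49 J/(g·°C)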